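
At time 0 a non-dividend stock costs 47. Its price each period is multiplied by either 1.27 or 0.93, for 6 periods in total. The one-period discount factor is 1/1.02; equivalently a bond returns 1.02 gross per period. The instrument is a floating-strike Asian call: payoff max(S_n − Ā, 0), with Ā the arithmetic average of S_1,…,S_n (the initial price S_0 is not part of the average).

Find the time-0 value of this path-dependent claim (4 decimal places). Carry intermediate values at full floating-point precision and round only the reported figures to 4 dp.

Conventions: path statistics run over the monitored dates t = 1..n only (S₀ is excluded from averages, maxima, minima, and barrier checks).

price = 4.4322

Under the martingale measure an up-move has probability p* = 0.2647; value the claim as the probability-weighted average of per-path payoffs, discounted 6 periods at R = 1.02.
Enumerate all 2^6 = 64 price paths (U = up ×1.27, D = down ×0.93); each path with k up-moves has probability p*^k·(1−p*)^(6−k).
DDDDDD: Ā=36.7382, payoff=0.0000, prob=0.158040
UDDDDD: Ā=50.1694, payoff=0.0000, prob=0.056894
DUDDDD: Ā=47.5061, payoff=0.0000, prob=0.056894
UUDDDD: Ā=64.8739, payoff=0.0000, prob=0.020482
DDUDDD: Ā=45.0292, payoff=0.0000, prob=0.056894
UDUDDD: Ā=61.4915, payoff=0.0000, prob=0.020482
DUUDDD: Ā=58.8281, payoff=0.0000, prob=0.020482
UUUDDD: Ā=80.3352, payoff=0.0000, prob=0.007374
DDDUDD: Ā=42.7257, payoff=0.0000, prob=0.056894
UDDUDD: Ā=58.3458, payoff=0.0000, prob=0.020482
DUDUDD: Ā=55.6825, payoff=1.0246, prob=0.020482
UUDUDD: Ā=76.0395, payoff=1.3992, prob=0.007374
DDUUDD: Ā=53.2056, payoff=3.5015, prob=0.020482
UDUUDD: Ā=72.6571, payoff=4.7816, prob=0.007374
DUUUDD: Ā=69.9937, payoff=7.4449, prob=0.007374
UUUUDD: Ā=95.5828, payoff=10.1667, prob=0.002654
DDDDUD: Ā=40.5834, payoff=0.9422, prob=0.056894
UDDDUD: Ā=55.4203, payoff=1.2867, prob=0.020482
DUDDUD: Ā=52.7570, payoff=3.9500, prob=0.020482
UUDDUD: Ā=72.0445, payoff=5.3942, prob=0.007374
DDUDUD: Ā=50.2801, payoff=6.4269, prob=0.020482
UDUDUD: Ā=68.6621, payoff=8.7766, prob=0.007374
DUUDUD: Ā=65.9987, payoff=11.4399, prob=0.007374
UUUDUD: Ā=90.1273, payoff=15.6223, prob=0.002654
DDDUUD: Ā=47.9766, payoff=8.7305, prob=0.020482
UDDUUD: Ā=65.5164, payoff=11.9222, prob=0.007374
DUDUUD: Ā=62.8531, payoff=14.5856, prob=0.007374
UUDUUD: Ā=85.8316, payoff=19.9179, prob=0.002654
DDUUUD: Ā=60.3762, payoff=17.0625, prob=0.007374
UDUUUD: Ā=82.4492, payoff=23.3004, prob=0.002654
DUUUUD: Ā=79.7859, payoff=25.9637, prob=0.002654
UUUUUD: Ā=108.9549, payoff=35.4558, prob=0.000956
DDDDDU: Ā=38.5911, payoff=2.9346, prob=0.056894
UDDDDU: Ā=52.6997, payoff=4.0074, prob=0.020482
DUDDDU: Ā=50.0363, payoff=6.6707, prob=0.020482
UUDDDU: Ā=68.3292, payoff=9.1095, prob=0.007374
DDUDDU: Ā=47.5594, payoff=9.1476, prob=0.020482
UDUDDU: Ā=64.9467, payoff=12.4919, prob=0.007374
DUUDDU: Ā=62.2834, payoff=15.1553, prob=0.007374
UUUDDU: Ā=85.0537, payoff=20.6959, prob=0.002654
DDDUDU: Ā=45.2559, payoff=11.4512, prob=0.020482
UDDUDU: Ā=61.8011, payoff=15.6376, prob=0.007374
DUDUDU: Ā=59.1377, payoff=18.3009, prob=0.007374
UUDUDU: Ā=80.7580, payoff=24.9916, prob=0.002654
DDUUDU: Ā=56.6608, payoff=20.7778, prob=0.007374
UDUUDU: Ā=77.3756, payoff=28.3740, prob=0.002654
DUUUDU: Ā=74.7122, payoff=31.0374, prob=0.002654
UUUUDU: Ā=102.0264, payoff=42.3843, prob=0.000956
DDDDUU: Ā=43.1136, payoff=13.5934, prob=0.020482
UDDDUU: Ā=58.8756, payoff=18.5631, prob=0.007374
DUDDUU: Ā=56.2123, payoff=21.2264, prob=0.007374
UUDDUU: Ā=76.7630, payoff=28.9866, prob=0.002654
DDUDUU: Ā=53.7354, payoff=23.7033, prob=0.007374
UDUDUU: Ā=73.3806, payoff=32.3690, prob=0.002654
DUUDUU: Ā=70.7172, payoff=35.0323, prob=0.002654
UUUDUU: Ā=96.5708, payoff=47.8399, prob=0.000956
DDDUUU: Ā=51.4319, payoff=26.0068, prob=0.007374
UDDUUU: Ā=70.2349, payoff=35.5147, prob=0.002654
DUDUUU: Ā=67.5716, payoff=38.1780, prob=0.002654
UUDUUU: Ā=92.2752, payoff=52.1356, prob=0.000956
DDUUUU: Ā=65.0947, payoff=40.6549, prob=0.002654
UDUUUU: Ā=88.8927, payoff=55.5180, prob=0.000956
DUUUUU: Ā=86.2294, payoff=58.1813, prob=0.000956
UUUUUU: Ā=117.7541, payoff=79.4519, prob=0.000344
Price = Σ prob·payoff / R^6 = 4.991368 / 1.126162 = 4.4322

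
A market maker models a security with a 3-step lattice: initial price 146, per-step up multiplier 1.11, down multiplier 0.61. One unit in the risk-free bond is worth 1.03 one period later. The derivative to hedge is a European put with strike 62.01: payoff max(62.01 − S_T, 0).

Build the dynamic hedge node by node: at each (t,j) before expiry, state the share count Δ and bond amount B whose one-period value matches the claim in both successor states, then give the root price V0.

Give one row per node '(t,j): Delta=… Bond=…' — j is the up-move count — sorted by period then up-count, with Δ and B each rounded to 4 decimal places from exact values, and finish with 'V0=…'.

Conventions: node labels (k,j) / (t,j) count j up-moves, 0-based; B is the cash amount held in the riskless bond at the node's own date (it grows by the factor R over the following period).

Under the risk-neutral measure, an up-move has probability p* = (R−d)/(u−d) = 0.8400 and values discount at R = 1.03.
Payoffs at expiry: V(3,0)=28.8708, V(3,1)=1.7075, V(3,2)=0.0000, V(3,3)=0.0000
(2,0): S=54.3266. Δ = (V_up−V_dn)/(S_up−S_dn) = (1.7075−28.8708)/(60.3025−33.1392) = -1.0000. V = [p*·1.7075 + (1−p*)·28.8708]/1.03 = 5.8773. B = V − Δ·S = 60.2039.
(2,1): S=98.8566. Δ = (V_up−V_dn)/(S_up−S_dn) = (0.0000−1.7075)/(109.7308−60.3025) = -0.0345. V = [p*·0.0000 + (1−p*)·1.7075]/1.03 = 0.2652. B = V − Δ·S = 3.6802.
(2,2): S=179.8866. Δ = (V_up−V_dn)/(S_up−S_dn) = (0.0000−0.0000)/(199.6741−109.7308) = 0.0000. V = [p*·0.0000 + (1−p*)·0.0000]/1.03 = 0.0000. B = V − Δ·S = 0.0000.
(1,0): S=89.0600. Δ = (V_up−V_dn)/(S_up−S_dn) = (0.2652−5.8773)/(98.8566−54.3266) = -0.1260. V = [p*·0.2652 + (1−p*)·5.8773]/1.03 = 1.1293. B = V − Δ·S = 12.3534.
(1,1): S=162.0600. Δ = (V_up−V_dn)/(S_up−S_dn) = (0.0000−0.2652)/(179.8866−98.8566) = -0.0033. V = [p*·0.0000 + (1−p*)·0.2652]/1.03 = 0.0412. B = V − Δ·S = 0.5717.
(0,0): S=146.0000. Δ = (V_up−V_dn)/(S_up−S_dn) = (0.0412−1.1293)/(162.0600−89.0600) = -0.0149. V = [p*·0.0412 + (1−p*)·1.1293]/1.03 = 0.2090. B = V − Δ·S = 2.3852.
Verification: the root portfolio costs Δ(0,0)·S0 + B(0,0) = 0.2090, matching V0.

(0,0): Delta=-0.0149 Bond=2.3852
(1,0): Delta=-0.1260 Bond=12.3534
(1,1): Delta=-0.0033 Bond=0.5717
(2,0): Delta=-1.0000 Bond=60.2039
(2,1): Delta=-0.0345 Bond=3.6802
(2,2): Delta=0.0000 Bond=0.0000
V0=0.2090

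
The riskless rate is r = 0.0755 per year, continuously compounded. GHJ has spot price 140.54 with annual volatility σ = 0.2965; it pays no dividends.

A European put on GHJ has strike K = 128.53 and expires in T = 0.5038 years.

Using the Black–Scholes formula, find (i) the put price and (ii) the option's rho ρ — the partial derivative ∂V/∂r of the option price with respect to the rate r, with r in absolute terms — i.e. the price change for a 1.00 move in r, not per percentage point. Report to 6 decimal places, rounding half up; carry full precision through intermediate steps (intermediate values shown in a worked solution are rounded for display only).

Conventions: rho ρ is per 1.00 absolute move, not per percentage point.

price = 4.627692
ρ = -19.233672

σ√T = 0.2965·√0.5038 = 0.210452
d₁ = (ln(S/K) + (r+σ²/2)T) / (σ√T) = (ln(140.54/128.53) + (0.0755+0.2965²/2)·0.5038) / 0.210452 = (0.089330 + 0.060182) / 0.210452 = 0.710431
d₂ = d₁ − σ√T = 0.710431 − 0.210452 = 0.499978
e^{−rT} = 0.962677
N(−d₁) = 0.238719,  N(−d₂) = 0.308545
Put price V = K·e^{−rT}·N(−d₂) − S·N(−d₁) = 38.177198 − 33.549506 = 4.627692
ρ = −K·T·e^{−rT}·N(−d₂) = -19.233672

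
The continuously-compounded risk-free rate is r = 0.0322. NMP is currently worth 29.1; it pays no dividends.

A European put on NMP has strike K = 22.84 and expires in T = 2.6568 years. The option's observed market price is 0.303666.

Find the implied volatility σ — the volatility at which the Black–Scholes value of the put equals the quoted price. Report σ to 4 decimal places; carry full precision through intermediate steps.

sigma = 0.1578

At σ = 0.1578 the Black–Scholes value reproduces the quote:
σ√T = 0.1578·√2.6568 = 0.257209
d₁ = (ln(S/K) + (r+σ²/2)T) / (σ√T) = (ln(29.1/22.84) + (0.0322+0.1578²/2)·2.6568) / 0.257209 = (0.242225 + 0.118627) / 0.257209 = 1.402952
d₂ = d₁ − σ√T = 1.402952 − 0.257209 = 1.145743
e^{−rT} = 0.918008
N(−d₁) = 0.080316,  N(−d₂) = 0.125951
V = K·e^{−rT}·N(−d₂) − S·N(−d₁) = 2.640850 − 2.337185 = 0.303666 (matching the quote); vega is positive throughout, so no other σ reproduces this price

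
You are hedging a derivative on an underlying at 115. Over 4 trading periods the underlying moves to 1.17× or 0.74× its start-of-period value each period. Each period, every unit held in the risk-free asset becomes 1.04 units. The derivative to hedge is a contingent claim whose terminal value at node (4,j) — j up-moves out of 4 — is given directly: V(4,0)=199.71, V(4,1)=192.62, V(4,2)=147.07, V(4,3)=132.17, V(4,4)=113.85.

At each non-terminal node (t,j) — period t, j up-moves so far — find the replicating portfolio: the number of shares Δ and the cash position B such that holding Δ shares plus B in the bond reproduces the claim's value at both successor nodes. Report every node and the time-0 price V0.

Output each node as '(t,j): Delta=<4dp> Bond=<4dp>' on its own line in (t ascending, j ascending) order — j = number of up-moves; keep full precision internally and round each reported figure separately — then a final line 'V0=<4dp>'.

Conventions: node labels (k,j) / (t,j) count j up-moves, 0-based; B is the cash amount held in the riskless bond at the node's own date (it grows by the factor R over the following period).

Since d<R<u, set p* = (R−d)/(u−d) = 0.6977; price each node as the discounted p*-expectation of its children.
At maturity the claim pays: V(4,0)=199.7100, V(4,1)=192.6200, V(4,2)=147.0700, V(4,3)=132.1700, V(4,4)=113.8500
(3,0): S=46.6008. Δ = (V_up−V_dn)/(S_up−S_dn) = (192.6200−199.7100)/(54.5229−34.4846) = -0.3538. V = [p*·192.6200 + (1−p*)·199.7100]/1.04 = 187.2726. B = V − Δ·S = 203.7610.
(3,1): S=73.6796. Δ = (V_up−V_dn)/(S_up−S_dn) = (147.0700−192.6200)/(86.2051−54.5229) = -1.4377. V = [p*·147.0700 + (1−p*)·192.6200]/1.04 = 154.6547. B = V − Δ·S = 260.5850.
(3,2): S=116.4934. Δ = (V_up−V_dn)/(S_up−S_dn) = (132.1700−147.0700)/(136.2973−86.2051) = -0.2975. V = [p*·132.1700 + (1−p*)·147.0700]/1.04 = 131.4179. B = V − Δ·S = 166.0691.
(3,3): S=184.1855. Δ = (V_up−V_dn)/(S_up−S_dn) = (113.8500−132.1700)/(215.4970−136.2973) = -0.2313. V = [p*·113.8500 + (1−p*)·132.1700]/1.04 = 114.7967. B = V − Δ·S = 157.4014.
(2,0): S=62.9740. Δ = (V_up−V_dn)/(S_up−S_dn) = (154.6547−187.2726)/(73.6796−46.6008) = -1.2046. V = [p*·154.6547 + (1−p*)·187.2726]/1.04 = 158.1884. B = V − Δ·S = 234.0439.
(2,1): S=99.5670. Δ = (V_up−V_dn)/(S_up−S_dn) = (131.4179−154.6547)/(116.4934−73.6796) = -0.5427. V = [p*·131.4179 + (1−p*)·154.6547]/1.04 = 133.1183. B = V − Δ·S = 187.1574.
(2,2): S=157.4235. Δ = (V_up−V_dn)/(S_up−S_dn) = (114.7967−131.4179)/(184.1855−116.4934) = -0.2455. V = [p*·114.7967 + (1−p*)·131.4179]/1.04 = 115.2132. B = V − Δ·S = 153.8672.
(1,0): S=85.1000. Δ = (V_up−V_dn)/(S_up−S_dn) = (133.1183−158.1884)/(99.5670−62.9740) = -0.6851. V = [p*·133.1183 + (1−p*)·158.1884]/1.04 = 135.2862. B = V − Δ·S = 193.5888.
(1,1): S=134.5500. Δ = (V_up−V_dn)/(S_up−S_dn) = (115.2132−133.1183)/(157.4235−99.5670) = -0.3095. V = [p*·115.2132 + (1−p*)·133.1183]/1.04 = 115.9869. B = V − Δ·S = 157.6266.
(0,0): S=115.0000. Δ = (V_up−V_dn)/(S_up−S_dn) = (115.9869−135.2862)/(134.5500−85.1000) = -0.3903. V = [p*·115.9869 + (1−p*)·135.2862]/1.04 = 117.1361. B = V − Δ·S = 162.0182.
Check: Δ(0,0)·S0 + B(0,0) = 117.1361 = V0.

(0,0): Delta=-0.3903 Bond=162.0182
(1,0): Delta=-0.6851 Bond=193.5888
(1,1): Delta=-0.3095 Bond=157.6266
(2,0): Delta=-1.2046 Bond=234.0439
(2,1): Delta=-0.5427 Bond=187.1574
(2,2): Delta=-0.2455 Bond=153.8672
(3,0): Delta=-0.3538 Bond=203.7610
(3,1): Delta=-1.4377 Bond=260.5850
(3,2): Delta=-0.2975 Bond=166.0691
(3,3): Delta=-0.2313 Bond=157.4014
V0=117.1361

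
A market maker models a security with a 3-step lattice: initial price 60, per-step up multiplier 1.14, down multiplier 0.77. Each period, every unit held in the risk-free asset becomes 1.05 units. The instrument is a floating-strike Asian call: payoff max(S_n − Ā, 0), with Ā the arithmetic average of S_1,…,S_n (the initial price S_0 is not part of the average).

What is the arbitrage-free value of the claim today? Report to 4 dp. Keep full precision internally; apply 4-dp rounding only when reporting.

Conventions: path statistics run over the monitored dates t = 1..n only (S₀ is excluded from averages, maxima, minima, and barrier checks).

With p* = (R−d)/(u−d) = 0.7568, sum probability × payoff across the paths and divide by R^3.
Enumerate all 2^3 = 8 price paths (U = up ×1.14, D = down ×0.77); each path with k up-moves has probability p*^k·(1−p*)^(3−k).
DDD: Ā=36.3887, payoff=0.0000, prob=0.014392
UDD: Ā=53.8741, payoff=0.0000, prob=0.044775
DUD: Ā=46.4741, payoff=0.0000, prob=0.044775
UUD: Ā=68.8058, payoff=0.0000, prob=0.139301
DDU: Ā=40.7761, payoff=0.0000, prob=0.044775
UDU: Ā=60.3698, payoff=0.0000, prob=0.139301
DUU: Ā=52.9698, payoff=7.0717, prob=0.139301
UUU: Ā=78.4229, payoff=10.4698, prob=0.433380
Price = Σ prob·payoff / R^3 = 5.522475 / 1.157625 = 4.7705

price = 4.7705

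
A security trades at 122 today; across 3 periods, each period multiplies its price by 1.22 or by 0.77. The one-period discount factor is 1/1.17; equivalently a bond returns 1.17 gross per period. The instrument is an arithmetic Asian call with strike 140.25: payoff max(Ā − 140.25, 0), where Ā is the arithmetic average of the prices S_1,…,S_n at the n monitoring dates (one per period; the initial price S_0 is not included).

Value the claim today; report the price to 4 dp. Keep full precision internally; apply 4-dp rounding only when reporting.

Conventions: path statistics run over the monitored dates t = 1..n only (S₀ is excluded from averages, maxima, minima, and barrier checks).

price = 20.0833

No-arbitrage gives p* = (R−d)/(u−d) = 0.8889: enumerate every path, weight its payoff by its p*-probability, and discount by R^3.
Enumerate all 2^3 = 8 price paths (U = up ×1.22, D = down ×0.77); each path with k up-moves has probability p*^k·(1−p*)^(3−k).
DDD: Ā=73.9903, payoff=0.0000, prob=0.001372
UDD: Ā=117.2313, payoff=0.0000, prob=0.010974
DUD: Ā=98.9313, payoff=0.0000, prob=0.010974
UUD: Ā=156.7484, payoff=16.4984, prob=0.087791
DDU: Ā=84.8403, payoff=0.0000, prob=0.010974
UDU: Ā=134.4224, payoff=0.0000, prob=0.087791
DUU: Ā=116.1224, payoff=0.0000, prob=0.087791
UUU: Ā=183.9861, payoff=43.7361, prob=0.702332
Price = Σ prob·payoff / R^3 = 32.165667 / 1.601613 = 20.0833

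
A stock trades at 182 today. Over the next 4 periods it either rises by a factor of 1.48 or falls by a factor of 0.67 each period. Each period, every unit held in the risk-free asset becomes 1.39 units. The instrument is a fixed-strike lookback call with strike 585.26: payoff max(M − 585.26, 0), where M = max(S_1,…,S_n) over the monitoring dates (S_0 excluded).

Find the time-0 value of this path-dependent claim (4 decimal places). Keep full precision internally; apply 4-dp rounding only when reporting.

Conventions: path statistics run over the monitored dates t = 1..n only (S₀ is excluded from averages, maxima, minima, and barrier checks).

Under the martingale measure an up-move has probability p* = 0.8889; value the claim as the probability-weighted average of per-path payoffs, discounted 4 periods at R = 1.39.
Enumerate all 2^4 = 16 price paths (U = up ×1.48, D = down ×0.67); each path with k up-moves has probability p*^k·(1−p*)^(4−k).
DDDD: M=121.9400, payoff=0.0000, prob=0.000152
UDDD: M=269.3600, payoff=0.0000, prob=0.001219
DUDD: M=180.4712, payoff=0.0000, prob=0.001219
UUDD: M=398.6528, payoff=0.0000, prob=0.009755
DDUD: M=121.9400, payoff=0.0000, prob=0.001219
UDUD: M=269.3600, payoff=0.0000, prob=0.009755
DUUD: M=267.0974, payoff=0.0000, prob=0.009755
UUUD: M=590.0061, payoff=4.7461, prob=0.078037
DDDU: M=121.9400, payoff=0.0000, prob=0.001219
UDDU: M=269.3600, payoff=0.0000, prob=0.009755
DUDU: M=180.4712, payoff=0.0000, prob=0.009755
UUDU: M=398.6528, payoff=0.0000, prob=0.078037
DDUU: M=178.9552, payoff=0.0000, prob=0.009755
UDUU: M=395.3041, payoff=0.0000, prob=0.078037
DUUU: M=395.3041, payoff=0.0000, prob=0.078037
UUUU: M=873.2091, payoff=287.9491, prob=0.624295
Price = Σ prob·payoff / R^4 = 180.135576 / 3.733010 = 48.2548

price = 48.2548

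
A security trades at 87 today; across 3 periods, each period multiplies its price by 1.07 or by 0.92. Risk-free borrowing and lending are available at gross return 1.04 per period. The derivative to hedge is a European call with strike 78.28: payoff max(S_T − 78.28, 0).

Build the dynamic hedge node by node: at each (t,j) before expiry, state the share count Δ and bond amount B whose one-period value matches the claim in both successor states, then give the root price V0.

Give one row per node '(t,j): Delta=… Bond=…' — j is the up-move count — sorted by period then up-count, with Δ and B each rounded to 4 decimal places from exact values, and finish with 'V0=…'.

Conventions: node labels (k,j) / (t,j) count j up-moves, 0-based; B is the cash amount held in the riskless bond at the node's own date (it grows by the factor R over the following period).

(0,0): Delta=0.9701 Bond=-66.9185
(1,0): Delta=0.8313 Bond=-58.4794
(1,1): Delta=1.0000 Bond=-72.3743
(2,0): Delta=0.0463 Bond=-3.0158
(2,1): Delta=1.0000 Bond=-75.2692
(2,2): Delta=1.0000 Bond=-75.2692
V0=17.4843

No-arbitrage ⇒ martingale measure with p* = (R−d)/(u−d) = 0.8000.
Terminal payoffs: V(3,0)=0.0000, V(3,1)=0.5114, V(3,2)=13.3578, V(3,3)=28.2987
  t=2,j=0: stock 73.6368 → up 78.7914 (V=0.5114), down 67.7459 (V=0.0000). Price 0.3934; hedge Δ=0.0463, bond B=-3.0158.
  t=2,j=1: stock 85.6428 → up 91.6378 (V=13.3578), down 78.7914 (V=0.5114). Price 10.3736; hedge Δ=1.0000, bond B=-75.2692.
  t=2,j=2: stock 99.6063 → up 106.5787 (V=28.2987), down 91.6378 (V=13.3578). Price 24.3371; hedge Δ=1.0000, bond B=-75.2692.
  t=1,j=0: stock 80.0400 → up 85.6428 (V=10.3736), down 73.6368 (V=0.3934). Price 8.0553; hedge Δ=0.8313, bond B=-58.4794.
  t=1,j=1: stock 93.0900 → up 99.6063 (V=24.3371), down 85.6428 (V=10.3736). Price 20.7157; hedge Δ=1.0000, bond B=-72.3743.
  t=0,j=0: stock 87.0000 → up 93.0900 (V=20.7157), down 80.0400 (V=8.0553). Price 17.4843; hedge Δ=0.9701, bond B=-66.9185.
Verification: the root portfolio costs Δ(0,0)·S0 + B(0,0) = 17.4843, matching V0.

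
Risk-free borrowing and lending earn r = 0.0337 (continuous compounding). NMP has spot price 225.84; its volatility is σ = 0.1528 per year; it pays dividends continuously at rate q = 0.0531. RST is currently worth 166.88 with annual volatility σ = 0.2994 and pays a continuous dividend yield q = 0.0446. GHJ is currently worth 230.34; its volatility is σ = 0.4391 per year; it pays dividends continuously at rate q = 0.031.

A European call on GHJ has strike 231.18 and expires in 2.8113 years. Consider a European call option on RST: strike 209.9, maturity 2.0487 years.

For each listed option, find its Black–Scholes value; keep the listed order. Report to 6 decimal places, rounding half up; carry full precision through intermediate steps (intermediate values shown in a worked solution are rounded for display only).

[GHJ call K=231.18]
σ√T = 0.4391·√2.8113 = 0.736236
d₁ = (ln(S/K) + (r−q+σ²/2)T) / (σ√T) = (ln(230.34/231.18) + (0.0337−0.031+0.4391²/2)·2.8113) / 0.736236 = (-0.003640 + 0.278612) / 0.736236 = 0.373484
d₂ = d₁ − σ√T = 0.373484 − 0.736236 = -0.362752
e^{−rT} = 0.909609
e^{−qT} = 0.916539
N(d₁) = 0.645606,  N(d₂) = 0.358395
price = S·e^{−qT}·N(d₁) − K·e^{−rT}·N(d₂) = 136.297485 − 75.364481 = 60.933004
[RST call K=209.9]
σ√T = 0.2994·√2.0487 = 0.428540
d₁ = (ln(S/K) + (r−q+σ²/2)T) / (σ√T) = (ln(166.88/209.9) + (0.0337−0.0446+0.2994²/2)·2.0487) / 0.428540 = (-0.229356 + 0.069492) / 0.428540 = -0.373044
d₂ = d₁ − σ√T = -0.373044 − 0.428540 = -0.801583
e^{−rT} = 0.933288
e^{−qT} = 0.912678
N(d₁) = 0.354558,  N(d₂) = 0.211397
price = S·e^{−qT}·N(d₁) − K·e^{−rT}·N(d₂) = 54.001921 − 41.412089 = 12.589832

price(GHJ call K=231.18) = 60.933004
price(RST call K=209.9) = 12.589832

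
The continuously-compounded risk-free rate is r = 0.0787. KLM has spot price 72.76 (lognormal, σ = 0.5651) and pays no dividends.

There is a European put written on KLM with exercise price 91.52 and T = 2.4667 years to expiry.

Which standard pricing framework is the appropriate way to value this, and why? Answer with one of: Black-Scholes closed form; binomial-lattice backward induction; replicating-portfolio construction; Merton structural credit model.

Key observation: the strike-91.52 put on KLM is European-exercise on a continuously-modelled lognormal underlying, so its value is a single closed-form evaluation.

framework: Black-Scholes closed form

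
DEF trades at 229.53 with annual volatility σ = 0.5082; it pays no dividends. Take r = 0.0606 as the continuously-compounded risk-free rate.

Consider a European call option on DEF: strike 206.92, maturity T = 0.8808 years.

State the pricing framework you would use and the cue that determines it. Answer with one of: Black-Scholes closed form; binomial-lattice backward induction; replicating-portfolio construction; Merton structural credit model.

Key observation: a European claim on DEF (strike 206.92) — a lognormal (GBM) underlying with constant rate and volatility — has an exact closed-form value; no lattice or capital structure is involved.

framework: Black-Scholes closed form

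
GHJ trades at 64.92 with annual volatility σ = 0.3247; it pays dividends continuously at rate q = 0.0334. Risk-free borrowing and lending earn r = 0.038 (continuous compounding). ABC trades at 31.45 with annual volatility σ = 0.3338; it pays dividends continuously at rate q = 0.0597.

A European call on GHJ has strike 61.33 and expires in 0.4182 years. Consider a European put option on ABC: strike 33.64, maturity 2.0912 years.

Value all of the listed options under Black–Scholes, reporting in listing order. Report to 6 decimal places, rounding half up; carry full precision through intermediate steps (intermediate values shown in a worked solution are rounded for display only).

price(GHJ call K=61.33) = 7.230199
price(ABC put K=33.64) = 7.414678

[GHJ call K=61.33]
σ√T = 0.3247·√0.4182 = 0.209978
d₁ = (ln(S/K) + (r−q+σ²/2)T) / (σ√T) = (ln(64.92/61.33) + (0.038−0.0334+0.3247²/2)·0.4182) / 0.209978 = (0.056887 + 0.023969) / 0.209978 = 0.385067
d₂ = d₁ − σ√T = 0.385067 − 0.209978 = 0.175089
e^{−rT} = 0.984234
e^{−qT} = 0.986129
N(d₁) = 0.649906,  N(d₂) = 0.569495
price = S·e^{−qT}·N(d₁) − K·e^{−rT}·N(d₂) = 41.606679 − 34.376480 = 7.230199
[ABC put K=33.64]
σ√T = 0.3338·√2.0912 = 0.482708
d₁ = (ln(S/K) + (r−q+σ²/2)T) / (σ√T) = (ln(31.45/33.64) + (0.038−0.0597+0.3338²/2)·2.0912) / 0.482708 = (-0.067317 + 0.071124) / 0.482708 = 0.007888
d₂ = d₁ − σ√T = 0.007888 − 0.482708 = -0.474820
e^{−rT} = 0.923610
e^{−qT} = 0.882634
N(−d₁) = 0.496853,  N(−d₂) = 0.682542
price = K·e^{−rT}·N(−d₂) − S·e^{−qT}·N(−d₁) = 21.206750 − 13.792072 = 7.414678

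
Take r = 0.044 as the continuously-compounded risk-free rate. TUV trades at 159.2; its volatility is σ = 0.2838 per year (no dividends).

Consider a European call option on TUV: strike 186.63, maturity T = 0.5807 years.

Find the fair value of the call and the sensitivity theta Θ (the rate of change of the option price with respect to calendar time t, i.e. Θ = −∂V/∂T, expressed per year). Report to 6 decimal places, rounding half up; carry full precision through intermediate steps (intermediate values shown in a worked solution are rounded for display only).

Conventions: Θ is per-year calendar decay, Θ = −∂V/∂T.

price = 6.019889
Θ = -12.265625

σ√T = 0.2838·√0.5807 = 0.216266
d₁ = (ln(S/K) + (r+σ²/2)T) / (σ√T) = (ln(159.2/186.63) + (0.044+0.2838²/2)·0.5807) / 0.216266 = (-0.158967 + 0.048936) / 0.216266 = -0.508774
d₂ = d₁ − σ√T = -0.508774 − 0.216266 = -0.725040
e^{−rT} = 0.974773
N(d₁) = 0.305455,  N(d₂) = 0.234214
Call price V = S·N(d₁) − K·e^{−rT}·N(d₂) = 48.628502 − 42.608613 = 6.019889
φ(d₁) = (1/√(2π))·e^{−d₁²/2} = 0.350511
Θ = −S·φ(d₁)·σ/(2√T) − r·K·e^{−rT}·N(d₂) = −10.390846 − 1.874779 = -12.265625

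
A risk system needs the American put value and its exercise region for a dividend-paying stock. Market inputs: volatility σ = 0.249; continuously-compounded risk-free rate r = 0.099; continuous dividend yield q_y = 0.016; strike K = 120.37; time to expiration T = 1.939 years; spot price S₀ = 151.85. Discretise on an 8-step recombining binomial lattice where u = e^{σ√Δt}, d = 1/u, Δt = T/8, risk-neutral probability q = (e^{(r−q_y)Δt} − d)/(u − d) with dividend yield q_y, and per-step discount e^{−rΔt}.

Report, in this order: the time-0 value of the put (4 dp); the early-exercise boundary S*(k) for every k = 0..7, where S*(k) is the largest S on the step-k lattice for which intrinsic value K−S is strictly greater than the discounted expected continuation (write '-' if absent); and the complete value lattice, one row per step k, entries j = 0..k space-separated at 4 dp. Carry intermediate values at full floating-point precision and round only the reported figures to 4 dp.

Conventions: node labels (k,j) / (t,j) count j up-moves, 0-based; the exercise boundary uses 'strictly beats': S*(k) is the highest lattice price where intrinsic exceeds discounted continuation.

price = 3.0677
boundary = - - - - 92.9951 82.2662 92.9951 105.1232
tree:
3.0677
5.5334 1.2021
9.7364 2.3667 0.3101
16.6252 4.5753 0.6788 0.0246
27.3749 8.6345 1.4830 0.0562 0.0000
38.1038 15.7603 3.2327 0.1285 0.0000 0.0000
47.5950 27.3749 7.0299 0.2939 0.0000 0.0000 0.0000
55.9911 38.1038 15.2468 0.6721 0.0000 0.0000 0.0000 0.0000
63.4185 47.5950 27.3749 1.5369 0.0000 0.0000 0.0000 0.0000 0.0000

Δt=0.24238, u=1.13042, d=0.88463, q=0.55207, disc=e^(-rΔt)=0.97629
k=8 terminal: V=max(K-S,0) → 63.4185 47.5950 27.3749 1.5369 0.0000 0.0000 0.0000 0.0000 0.0000
k=7: j=0 S=64.3789 intr=55.9911 cont=53.3863 V=55.9911[EX]; j=1 S=82.2662 intr=38.1038 cont=35.5683 V=38.1038[EX]; j=2 S=105.1232 intr=15.2468 cont=12.7997 V=15.2468[EX]; j=3 S=134.3309 intr=0.0000 cont=0.6721 V=0.6721[hold]; j=4 S=171.6538 intr=0.0000 cont=0.0000 V=0.0000[hold]; j=5 S=219.3466 intr=0.0000 cont=0.0000 V=0.0000[hold]; j=6 S=280.2905 intr=0.0000 cont=0.0000 V=0.0000[hold]; j=7 S=358.1672 intr=0.0000 cont=0.0000 V=0.0000[hold]  S*(7)=105.1232
k=6: j=0 S=72.7750 intr=47.5950 cont=45.0227 V=47.5950[EX]; j=1 S=92.9951 intr=27.3749 cont=24.8809 V=27.3749[EX]; j=2 S=118.8331 intr=1.5369 cont=7.0299 V=7.0299[hold]; j=3 S=151.8500 intr=0.0000 cont=0.2939 V=0.2939[hold]; j=4 S=194.0404 intr=0.0000 cont=0.0000 V=0.0000[hold]; j=5 S=247.9532 intr=0.0000 cont=0.0000 V=0.0000[hold]; j=6 S=316.8452 intr=0.0000 cont=0.0000 V=0.0000[hold]  S*(6)=92.9951
k=5: j=0 S=82.2662 intr=38.1038 cont=35.5683 V=38.1038[EX]; j=1 S=105.1232 intr=15.2468 cont=15.7603 V=15.7603[hold]; j=2 S=134.3309 intr=0.0000 cont=3.2327 V=3.2327[hold]; j=3 S=171.6538 intr=0.0000 cont=0.1285 V=0.1285[hold]; j=4 S=219.3466 intr=0.0000 cont=0.0000 V=0.0000[hold]; j=5 S=280.2905 intr=0.0000 cont=0.0000 V=0.0000[hold]  S*(5)=82.2662
k=4: j=0 S=92.9951 intr=27.3749 cont=25.1577 V=27.3749[EX]; j=1 S=118.8331 intr=1.5369 cont=8.6345 V=8.6345[hold]; j=2 S=151.8500 intr=0.0000 cont=1.4830 V=1.4830[hold]; j=3 S=194.0404 intr=0.0000 cont=0.0562 V=0.0562[hold]; j=4 S=247.9532 intr=0.0000 cont=0.0000 V=0.0000[hold]  S*(4)=92.9951
k=3: j=0 S=105.1232 intr=15.2468 cont=16.6252 V=16.6252[hold]; j=1 S=134.3309 intr=0.0000 cont=4.5753 V=4.5753[hold]; j=2 S=171.6538 intr=0.0000 cont=0.6788 V=0.6788[hold]; j=3 S=219.3466 intr=0.0000 cont=0.0246 V=0.0246[hold]  S*(3)=-
k=2: j=0 S=118.8331 intr=1.5369 cont=9.7364 V=9.7364[hold]; j=1 S=151.8500 intr=0.0000 cont=2.3667 V=2.3667[hold]; j=2 S=194.0404 intr=0.0000 cont=0.3101 V=0.3101[hold]  S*(2)=-
k=1: j=0 S=134.3309 intr=0.0000 cont=5.5334 V=5.5334[hold]; j=1 S=171.6538 intr=0.0000 cont=1.2021 V=1.2021[hold]  S*(1)=-
k=0: j=0 S=151.8500 intr=0.0000 cont=3.0677 V=3.0677[hold]  S*(0)=-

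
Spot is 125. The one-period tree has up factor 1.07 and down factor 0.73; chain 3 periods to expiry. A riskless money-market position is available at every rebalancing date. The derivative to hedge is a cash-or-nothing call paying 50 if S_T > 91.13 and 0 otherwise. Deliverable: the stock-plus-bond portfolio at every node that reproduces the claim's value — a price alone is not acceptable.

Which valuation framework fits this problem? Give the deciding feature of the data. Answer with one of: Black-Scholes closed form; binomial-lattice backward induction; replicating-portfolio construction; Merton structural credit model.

Key observation: the deliverable is the dynamic trading strategy on the 3-step tree (spot 125, moves 1.07 and 0.73), so the valuation must go through the node-by-node replicating-portfolio solve.

framework: replicating-portfolio construction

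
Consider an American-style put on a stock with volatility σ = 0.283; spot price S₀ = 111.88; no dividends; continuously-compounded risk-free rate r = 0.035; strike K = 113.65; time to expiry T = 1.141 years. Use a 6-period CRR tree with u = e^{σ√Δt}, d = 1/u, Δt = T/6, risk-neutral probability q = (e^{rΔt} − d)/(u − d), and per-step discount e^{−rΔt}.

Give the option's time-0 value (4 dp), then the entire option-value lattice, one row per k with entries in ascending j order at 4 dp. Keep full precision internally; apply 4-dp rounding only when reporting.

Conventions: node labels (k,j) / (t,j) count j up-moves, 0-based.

params: Δt=0.19017 u=1.13135 d=0.88390 q=0.49617 e^(-rΔt)=0.99337
t_6 payoffs: 60.2953 45.3586 26.2404 1.7700 0.0000 0.0000 0.0000
k=5: node(5,0) S=60.3628 payoff=53.2872 vs cont=52.5333 → 53.2872 [stop]  node(5,1) S=77.2614 payoff=36.3886 vs cont=35.6347 → 36.3886 [stop]  node(5,2) S=98.8908 payoff=14.7592 vs cont=14.0053 → 14.7592 [stop]  node(5,3) S=126.5754 payoff=0.0000 vs cont=0.8859 → 0.8859 [wait]  node(5,4) S=162.0103 payoff=0.0000 vs cont=0.0000 → 0.0000 [wait]  node(5,5) S=207.3652 payoff=0.0000 vs cont=0.0000 → 0.0000 [wait]
k=4: node(4,0) S=68.2914 payoff=45.3586 vs cont=44.6047 → 45.3586 [stop]  node(4,1) S=87.4096 payoff=26.2404 vs cont=25.4865 → 26.2404 [stop]  node(4,2) S=111.8800 payoff=1.7700 vs cont=7.8234 → 7.8234 [wait]  node(4,3) S=143.2009 payoff=0.0000 vs cont=0.4434 → 0.4434 [wait]  node(4,4) S=183.2902 payoff=0.0000 vs cont=0.0000 → 0.0000 [wait]
k=3: node(3,0) S=77.2614 payoff=36.3886 vs cont=35.6347 → 36.3886 [stop]  node(3,1) S=98.8908 payoff=14.7592 vs cont=16.9889 → 16.9889 [wait]  node(3,2) S=126.5754 payoff=0.0000 vs cont=4.1340 → 4.1340 [wait]  node(3,3) S=162.0103 payoff=0.0000 vs cont=0.2219 → 0.2219 [wait]
k=2: node(2,0) S=87.4096 payoff=26.2404 vs cont=26.5855 → 26.5855 [wait]  node(2,1) S=111.8800 payoff=1.7700 vs cont=10.5402 → 10.5402 [wait]  node(2,2) S=143.2009 payoff=0.0000 vs cont=2.1784 → 2.1784 [wait]
k=1: node(1,0) S=98.8908 payoff=14.7592 vs cont=18.5007 → 18.5007 [wait]  node(1,1) S=126.5754 payoff=0.0000 vs cont=6.3489 → 6.3489 [wait]
k=0: node(0,0) S=111.8800 payoff=1.7700 vs cont=12.3886 → 12.3886 [wait]

price = 12.3886
tree:
12.3886
18.5007 6.3489
26.5855 10.5402 2.1784
36.3886 16.9889 4.1340 0.2219
45.3586 26.2404 7.8234 0.4434 0.0000
53.2872 36.3886 14.7592 0.8859 0.0000 0.0000
60.2953 45.3586 26.2404 1.7700 0.0000 0.0000 0.0000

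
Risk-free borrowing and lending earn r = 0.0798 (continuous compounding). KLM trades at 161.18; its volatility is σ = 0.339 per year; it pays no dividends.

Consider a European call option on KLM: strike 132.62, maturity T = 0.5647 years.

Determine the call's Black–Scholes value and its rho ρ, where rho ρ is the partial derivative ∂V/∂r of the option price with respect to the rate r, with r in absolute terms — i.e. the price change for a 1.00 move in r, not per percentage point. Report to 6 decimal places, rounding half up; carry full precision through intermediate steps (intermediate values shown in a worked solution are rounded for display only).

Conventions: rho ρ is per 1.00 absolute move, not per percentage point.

price = 37.767634
ρ = 56.735429

σ√T = 0.339·√0.5647 = 0.254747
d₁ = (ln(S/K) + (r+σ²/2)T) / (σ√T) = (ln(161.18/132.62) + (0.0798+0.339²/2)·0.5647) / 0.254747 = (0.195034 + 0.077511) / 0.254747 = 1.069866
d₂ = d₁ − σ√T = 1.069866 − 0.254747 = 0.815119
e^{−rT} = 0.955937
N(d₁) = 0.857660,  N(d₂) = 0.792498
Call price V = S·N(d₁) − K·e^{−rT}·N(d₂) = 138.237670 − 100.470036 = 37.767634
ρ = K·T·e^{−rT}·N(d₂) = 56.735429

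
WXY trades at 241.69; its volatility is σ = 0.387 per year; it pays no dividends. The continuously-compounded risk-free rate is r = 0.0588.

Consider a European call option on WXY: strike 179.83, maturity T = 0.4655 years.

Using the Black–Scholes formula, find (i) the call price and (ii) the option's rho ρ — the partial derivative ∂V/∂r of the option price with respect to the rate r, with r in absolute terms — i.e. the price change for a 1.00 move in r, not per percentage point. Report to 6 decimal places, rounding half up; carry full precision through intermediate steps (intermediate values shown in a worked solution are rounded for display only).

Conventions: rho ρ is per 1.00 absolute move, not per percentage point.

σ√T = 0.387·√0.4655 = 0.264041
d₁ = (ln(S/K) + (r+σ²/2)T) / (σ√T) = (ln(241.69/179.83) + (0.0588+0.387²/2)·0.4655) / 0.264041 = (0.295644 + 0.062230) / 0.264041 = 1.355375
d₂ = d₁ − σ√T = 1.355375 − 0.264041 = 1.091334
e^{−rT} = 0.973000
N(d₁) = 0.912351,  N(d₂) = 0.862437
Call price V = S·N(d₁) − K·e^{−rT}·N(d₂) = 220.506097 − 150.904545 = 69.601552
ρ = K·T·e^{−rT}·N(d₂) = 70.246066

price = 69.601552
ρ = 70.246066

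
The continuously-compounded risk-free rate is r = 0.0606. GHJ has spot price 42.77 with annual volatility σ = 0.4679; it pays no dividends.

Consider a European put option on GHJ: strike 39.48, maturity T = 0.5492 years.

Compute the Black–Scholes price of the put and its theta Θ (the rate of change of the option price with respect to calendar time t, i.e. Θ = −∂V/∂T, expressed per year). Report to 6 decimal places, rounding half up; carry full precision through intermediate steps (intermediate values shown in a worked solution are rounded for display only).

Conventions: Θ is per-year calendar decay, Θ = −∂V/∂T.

price = 3.572099
Θ = -3.737136

σ√T = 0.4679·√0.5492 = 0.346751
d₁ = (ln(S/K) + (r+σ²/2)T) / (σ√T) = (ln(42.77/39.48) + (0.0606+0.4679²/2)·0.5492) / 0.346751 = (0.080043 + 0.093400) / 0.346751 = 0.500193
d₂ = d₁ − σ√T = 0.500193 − 0.346751 = 0.153441
e^{−rT} = 0.967266
N(−d₁) = 0.308470,  N(−d₂) = 0.439025
Put price V = K·e^{−rT}·N(−d₂) − S·N(−d₁) = 16.765350 − 13.193251 = 3.572099
φ(d₁) = (1/√(2π))·e^{−d₁²/2} = 0.352031
Θ = −S·φ(d₁)·σ/(2√T) + r·K·e^{−rT}·N(−d₂) = −4.753117 + 1.015980 = -3.737136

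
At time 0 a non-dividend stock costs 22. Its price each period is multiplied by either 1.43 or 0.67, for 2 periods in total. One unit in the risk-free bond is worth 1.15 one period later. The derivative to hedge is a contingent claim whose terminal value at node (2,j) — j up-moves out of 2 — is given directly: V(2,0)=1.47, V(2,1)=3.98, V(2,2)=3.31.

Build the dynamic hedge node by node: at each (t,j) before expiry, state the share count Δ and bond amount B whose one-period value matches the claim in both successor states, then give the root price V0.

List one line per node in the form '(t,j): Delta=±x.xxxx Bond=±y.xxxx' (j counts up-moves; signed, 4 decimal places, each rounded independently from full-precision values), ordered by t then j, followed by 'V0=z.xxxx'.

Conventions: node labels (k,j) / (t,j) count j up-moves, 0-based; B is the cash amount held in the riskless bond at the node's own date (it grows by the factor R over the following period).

(0,0): Delta=0.0261 Bond=1.9759
(1,0): Delta=0.2241 Bond=-0.6459
(1,1): Delta=-0.0280 Bond=3.9745
V0=2.5498

The replicating-portfolio and risk-neutral prices coincide; use p* = (1.15−0.67)/(1.43−0.67) = 0.6316 for the latter.
Terminal payoffs: V(2,0)=1.4700, V(2,1)=3.9800, V(2,2)=3.3100
(1,0): S=14.7400. Δ = (V_up−V_dn)/(S_up−S_dn) = (3.9800−1.4700)/(21.0782−9.8758) = 0.2241. V = [p*·3.9800 + (1−p*)·1.4700]/1.15 = 2.6568. B = V − Δ·S = -0.6459.
(1,1): S=31.4600. Δ = (V_up−V_dn)/(S_up−S_dn) = (3.3100−3.9800)/(44.9878−21.0782) = -0.0280. V = [p*·3.3100 + (1−p*)·3.9800]/1.15 = 3.0929. B = V − Δ·S = 3.9745.
(0,0): S=22.0000. Δ = (V_up−V_dn)/(S_up−S_dn) = (3.0929−2.6568)/(31.4600−14.7400) = 0.0261. V = [p*·3.0929 + (1−p*)·2.6568]/1.15 = 2.5498. B = V − Δ·S = 1.9759.
Sanity check at the root: Δ(0,0)·S0 + B(0,0) reproduces V0 = 2.5498.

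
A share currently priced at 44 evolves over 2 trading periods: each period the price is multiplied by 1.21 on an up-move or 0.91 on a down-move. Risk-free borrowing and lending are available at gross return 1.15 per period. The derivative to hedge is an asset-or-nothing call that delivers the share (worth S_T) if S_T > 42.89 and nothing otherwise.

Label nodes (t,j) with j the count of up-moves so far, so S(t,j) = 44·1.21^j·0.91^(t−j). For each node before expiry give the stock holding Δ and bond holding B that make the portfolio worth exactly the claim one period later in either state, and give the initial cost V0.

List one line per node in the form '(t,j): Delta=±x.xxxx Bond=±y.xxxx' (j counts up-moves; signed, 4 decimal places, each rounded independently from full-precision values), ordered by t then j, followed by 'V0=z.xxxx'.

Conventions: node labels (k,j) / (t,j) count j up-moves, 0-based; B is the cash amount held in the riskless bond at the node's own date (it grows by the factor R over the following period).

(0,0): Delta=1.4801 Bond=-22.2246
(1,0): Delta=4.0333 Bond=-127.7914
(1,1): Delta=1.0000 Bond=0.0000
V0=42.8980

Since d<R<u, set p* = (R−d)/(u−d) = 0.8000; price each node as the discounted p*-expectation of its children.
At maturity the claim pays: V(2,0)=0.0000, V(2,1)=48.4484, V(2,2)=64.4204
  t=1,j=0: stock 40.0400 → up 48.4484 (V=48.4484), down 36.4364 (V=0.0000). Price 33.7032; hedge Δ=4.0333, bond B=-127.7914.
  t=1,j=1: stock 53.2400 → up 64.4204 (V=64.4204), down 48.4484 (V=48.4484). Price 53.2400; hedge Δ=1.0000, bond B=0.0000.
  t=0,j=0: stock 44.0000 → up 53.2400 (V=53.2400), down 40.0400 (V=33.7032). Price 42.8980; hedge Δ=1.4801, bond B=-22.2246.
Verification: the root portfolio costs Δ(0,0)·S0 + B(0,0) = 42.8980, matching V0.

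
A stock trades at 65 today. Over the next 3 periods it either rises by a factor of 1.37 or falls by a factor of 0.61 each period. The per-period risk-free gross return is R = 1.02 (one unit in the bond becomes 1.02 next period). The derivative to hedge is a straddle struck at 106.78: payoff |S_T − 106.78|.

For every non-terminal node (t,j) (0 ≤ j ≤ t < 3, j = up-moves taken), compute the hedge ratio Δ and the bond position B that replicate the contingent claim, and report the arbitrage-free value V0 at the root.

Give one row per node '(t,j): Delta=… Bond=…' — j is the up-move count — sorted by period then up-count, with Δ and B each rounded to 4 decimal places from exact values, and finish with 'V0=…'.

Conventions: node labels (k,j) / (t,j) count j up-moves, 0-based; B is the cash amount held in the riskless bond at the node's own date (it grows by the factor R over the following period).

Arbitrage-free pricing uses the up-move probability p* = (R−d)/(u−d) = 0.5395, discounting each step at R = 1.02.
Payoffs at expiry: V(3,0)=92.0262, V(3,1)=73.6445, V(3,2)=32.3609, V(3,3)=60.3579
Node (2,0) S=24.1865: V=(p*·73.6445+(1−p*)·92.0262)/1.02=80.4998; Δ=(73.6445−92.0262)/(33.1355−14.7538)=-1.0000; B=V−Δ·S=104.6863
Node (2,1) S=54.3205: V=(p*·32.3609+(1−p*)·73.6445)/1.02=50.3658; Δ=(32.3609−73.6445)/(74.4191−33.1355)=-1.0000; B=V−Δ·S=104.6863
Node (2,2) S=121.9985: V=(p*·60.3579+(1−p*)·32.3609)/1.02=46.5339; Δ=(60.3579−32.3609)/(167.1379−74.4191)=0.3020; B=V−Δ·S=9.6957
Node (1,0) S=39.6500: V=(p*·50.3658+(1−p*)·80.4998)/1.02=62.9836; Δ=(50.3658−80.4998)/(54.3205−24.1865)=-1.0000; B=V−Δ·S=102.6336
Node (1,1) S=89.0500: V=(p*·46.5339+(1−p*)·50.3658)/1.02=47.3515; Δ=(46.5339−50.3658)/(121.9985−54.3205)=-0.0566; B=V−Δ·S=52.3935
Node (0,0) S=65.0000: V=(p*·47.3515+(1−p*)·62.9836)/1.02=53.4809; Δ=(47.3515−62.9836)/(89.0500−39.6500)=-0.3164; B=V−Δ·S=74.0494
Sanity check at the root: Δ(0,0)·S0 + B(0,0) reproduces V0 = 53.4809.

(0,0): Delta=-0.3164 Bond=74.0494
(1,0): Delta=-1.0000 Bond=102.6336
(1,1): Delta=-0.0566 Bond=52.3935
(2,0): Delta=-1.0000 Bond=104.6863
(2,1): Delta=-1.0000 Bond=104.6863
(2,2): Delta=0.3020 Bond=9.6957
V0=53.4809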